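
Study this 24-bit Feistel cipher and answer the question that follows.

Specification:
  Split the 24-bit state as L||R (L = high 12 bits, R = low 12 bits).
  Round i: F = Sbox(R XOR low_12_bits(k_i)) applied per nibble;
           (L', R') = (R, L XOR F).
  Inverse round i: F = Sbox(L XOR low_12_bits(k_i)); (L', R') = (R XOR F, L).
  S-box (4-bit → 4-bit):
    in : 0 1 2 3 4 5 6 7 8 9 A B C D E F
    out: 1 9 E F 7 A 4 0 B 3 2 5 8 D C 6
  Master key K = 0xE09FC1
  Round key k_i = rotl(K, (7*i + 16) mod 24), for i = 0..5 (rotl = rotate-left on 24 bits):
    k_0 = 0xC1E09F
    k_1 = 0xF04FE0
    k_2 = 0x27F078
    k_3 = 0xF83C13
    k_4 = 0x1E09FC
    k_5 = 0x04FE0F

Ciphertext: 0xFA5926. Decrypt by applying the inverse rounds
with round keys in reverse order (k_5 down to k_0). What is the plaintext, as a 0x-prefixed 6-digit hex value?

s_0 = ciphertext = 0xFA5926
s_1 = InvRound(s_0, k_5) = 0x004FA5
s_2 = InvRound(s_1, k_4) = 0xCCE004
s_3 = InvRound(s_2, k_3) = 0x1D9CCE
s_4 = InvRound(s_3, k_2) = 0x5E71D9
s_5 = InvRound(s_4, k_1) = 0x3C95E7
s_6 = InvRound(s_5, k_0) = 0xA433C9

0xA433C9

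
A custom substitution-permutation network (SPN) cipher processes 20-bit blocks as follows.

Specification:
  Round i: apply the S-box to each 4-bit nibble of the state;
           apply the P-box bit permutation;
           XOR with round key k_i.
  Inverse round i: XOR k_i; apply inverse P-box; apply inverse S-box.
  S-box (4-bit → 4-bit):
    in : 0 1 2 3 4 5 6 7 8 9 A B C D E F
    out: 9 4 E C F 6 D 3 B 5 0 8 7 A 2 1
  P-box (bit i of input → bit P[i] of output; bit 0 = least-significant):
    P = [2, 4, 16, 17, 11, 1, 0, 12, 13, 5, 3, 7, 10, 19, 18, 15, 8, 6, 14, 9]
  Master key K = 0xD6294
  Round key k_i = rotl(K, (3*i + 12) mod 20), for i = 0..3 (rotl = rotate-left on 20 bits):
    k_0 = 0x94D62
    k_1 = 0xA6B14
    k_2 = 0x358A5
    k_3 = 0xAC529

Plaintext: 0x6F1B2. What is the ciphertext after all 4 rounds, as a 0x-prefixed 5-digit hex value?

s_0 = plaintext = 0x6F1B2
s_1 = Round(s_0, k_0) = 0xA1A7A
s_2 = Round(s_1, k_1) = 0xE6316
s_3 = Round(s_2, k_2) = 0x4DC68
s_4 = Round(s_3, k_3) = 0x03E54

0x03E54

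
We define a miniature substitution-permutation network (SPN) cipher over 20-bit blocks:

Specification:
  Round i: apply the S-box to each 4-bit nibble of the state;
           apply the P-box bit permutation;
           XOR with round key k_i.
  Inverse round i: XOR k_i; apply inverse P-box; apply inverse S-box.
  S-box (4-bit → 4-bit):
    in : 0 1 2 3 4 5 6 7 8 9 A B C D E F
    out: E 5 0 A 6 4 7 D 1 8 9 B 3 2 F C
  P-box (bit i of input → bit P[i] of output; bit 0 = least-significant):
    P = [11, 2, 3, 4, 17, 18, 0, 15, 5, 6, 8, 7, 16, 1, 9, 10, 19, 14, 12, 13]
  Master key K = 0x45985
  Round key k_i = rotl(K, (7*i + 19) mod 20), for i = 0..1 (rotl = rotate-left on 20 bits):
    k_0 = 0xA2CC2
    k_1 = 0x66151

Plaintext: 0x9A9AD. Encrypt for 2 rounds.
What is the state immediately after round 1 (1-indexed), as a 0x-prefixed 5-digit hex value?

s_0 = plaintext = 0x9A9AD
s_1 = Round(s_0, k_0) = 0x98846
s_2 = Round(s_1, k_1) = 0x3497C

0x98846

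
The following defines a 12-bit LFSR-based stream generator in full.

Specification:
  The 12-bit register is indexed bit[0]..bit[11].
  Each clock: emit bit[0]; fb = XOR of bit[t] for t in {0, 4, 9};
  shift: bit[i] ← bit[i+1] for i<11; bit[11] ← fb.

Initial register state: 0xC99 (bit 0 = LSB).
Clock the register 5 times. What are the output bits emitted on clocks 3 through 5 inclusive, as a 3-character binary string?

011

reg_0 = 0xC99
clock 1: out=1, reg = 0x64C
clock 2: out=0, reg = 0xB26
clock 3: out=0, reg = 0xD93
clock 4: out=1, reg = 0x6C9
clock 5: out=1, reg = 0x364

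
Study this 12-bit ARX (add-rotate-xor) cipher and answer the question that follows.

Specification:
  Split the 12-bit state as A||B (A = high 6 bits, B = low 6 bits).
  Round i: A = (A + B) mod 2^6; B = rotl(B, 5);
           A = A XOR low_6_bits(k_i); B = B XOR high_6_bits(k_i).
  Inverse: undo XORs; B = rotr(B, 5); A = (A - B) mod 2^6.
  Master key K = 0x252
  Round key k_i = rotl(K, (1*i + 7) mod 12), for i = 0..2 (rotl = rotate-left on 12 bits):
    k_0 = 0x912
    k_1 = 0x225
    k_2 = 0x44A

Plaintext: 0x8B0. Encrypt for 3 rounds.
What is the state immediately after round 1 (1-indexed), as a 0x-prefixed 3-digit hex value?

s_0 = plaintext = 0x8B0
s_1 = Round(s_0, k_0) = 0x03C
s_2 = Round(s_1, k_1) = 0x656
s_3 = Round(s_2, k_2) = 0x95A

0x03C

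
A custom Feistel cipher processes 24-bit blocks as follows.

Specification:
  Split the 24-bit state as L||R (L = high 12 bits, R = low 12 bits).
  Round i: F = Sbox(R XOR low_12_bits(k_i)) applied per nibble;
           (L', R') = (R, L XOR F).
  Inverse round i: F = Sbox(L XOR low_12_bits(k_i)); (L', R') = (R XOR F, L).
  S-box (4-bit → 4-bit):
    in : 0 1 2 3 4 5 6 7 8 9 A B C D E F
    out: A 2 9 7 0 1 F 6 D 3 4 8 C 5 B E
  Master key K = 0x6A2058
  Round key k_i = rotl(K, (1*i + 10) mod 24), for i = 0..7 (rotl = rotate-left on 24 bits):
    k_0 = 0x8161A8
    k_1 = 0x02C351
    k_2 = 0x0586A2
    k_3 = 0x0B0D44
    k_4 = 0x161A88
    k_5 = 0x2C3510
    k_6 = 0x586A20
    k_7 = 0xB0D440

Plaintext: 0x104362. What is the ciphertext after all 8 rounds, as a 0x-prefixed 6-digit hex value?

0x77FC97

s_0 = plaintext = 0x104362
s_1 = Round(s_0, k_0) = 0x3628C0
s_2 = Round(s_1, k_1) = 0x8C0B50
s_3 = Round(s_2, k_2) = 0xB50D29
s_4 = Round(s_3, k_3) = 0xD291A5
s_5 = Round(s_4, k_4) = 0x1A55BC
s_6 = Round(s_5, k_5) = 0x5BCBE9
s_7 = Round(s_6, k_6) = 0xBE977F
s_8 = Round(s_7, k_7) = 0x77FC97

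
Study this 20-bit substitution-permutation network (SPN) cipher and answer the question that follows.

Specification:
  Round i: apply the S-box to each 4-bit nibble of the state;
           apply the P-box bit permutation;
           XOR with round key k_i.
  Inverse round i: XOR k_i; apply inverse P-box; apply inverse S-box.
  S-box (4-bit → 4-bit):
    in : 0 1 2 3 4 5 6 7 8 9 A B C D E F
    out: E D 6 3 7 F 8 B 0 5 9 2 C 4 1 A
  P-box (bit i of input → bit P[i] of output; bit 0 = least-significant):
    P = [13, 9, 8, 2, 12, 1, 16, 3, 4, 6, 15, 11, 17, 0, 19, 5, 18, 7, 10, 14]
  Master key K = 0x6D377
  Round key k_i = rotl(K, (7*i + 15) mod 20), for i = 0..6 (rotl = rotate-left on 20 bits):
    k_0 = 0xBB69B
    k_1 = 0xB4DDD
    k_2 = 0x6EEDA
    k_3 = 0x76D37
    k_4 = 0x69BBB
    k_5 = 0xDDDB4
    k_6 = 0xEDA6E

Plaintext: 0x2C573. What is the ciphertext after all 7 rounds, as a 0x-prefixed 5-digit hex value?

0xAC0A6

s_0 = plaintext = 0x2C573
s_1 = Round(s_0, k_0) = 0x30861
s_2 = Round(s_1, k_1) = 0x76C70
s_3 = Round(s_2, k_2) = 0x23574
s_4 = Round(s_3, k_3) = 0x5D2EC
s_5 = Round(s_4, k_4) = 0xA4E7F
s_6 = Round(s_5, k_5) = 0x38FAB
s_7 = Round(s_6, k_6) = 0xAC0A6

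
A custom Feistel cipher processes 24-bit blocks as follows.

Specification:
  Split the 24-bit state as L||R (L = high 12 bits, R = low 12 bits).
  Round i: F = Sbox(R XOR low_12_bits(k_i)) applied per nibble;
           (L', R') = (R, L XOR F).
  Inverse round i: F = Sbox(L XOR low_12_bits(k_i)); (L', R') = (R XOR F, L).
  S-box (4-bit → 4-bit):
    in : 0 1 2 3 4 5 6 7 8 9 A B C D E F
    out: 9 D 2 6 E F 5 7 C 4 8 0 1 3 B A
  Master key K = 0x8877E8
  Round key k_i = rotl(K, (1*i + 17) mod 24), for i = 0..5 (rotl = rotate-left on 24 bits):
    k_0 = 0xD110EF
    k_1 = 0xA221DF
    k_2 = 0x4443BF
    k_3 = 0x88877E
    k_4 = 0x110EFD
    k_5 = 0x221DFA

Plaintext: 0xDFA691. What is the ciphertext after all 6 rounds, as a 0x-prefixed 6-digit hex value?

s_0 = plaintext = 0xDFA691
s_1 = Round(s_0, k_0) = 0x691881
s_2 = Round(s_1, k_1) = 0x88126A
s_3 = Round(s_2, k_2) = 0x26A5BE
s_4 = Round(s_3, k_3) = 0x5BE073
s_5 = Round(s_4, k_4) = 0x073E75
s_6 = Round(s_5, k_5) = 0xE756B9

0xE756B9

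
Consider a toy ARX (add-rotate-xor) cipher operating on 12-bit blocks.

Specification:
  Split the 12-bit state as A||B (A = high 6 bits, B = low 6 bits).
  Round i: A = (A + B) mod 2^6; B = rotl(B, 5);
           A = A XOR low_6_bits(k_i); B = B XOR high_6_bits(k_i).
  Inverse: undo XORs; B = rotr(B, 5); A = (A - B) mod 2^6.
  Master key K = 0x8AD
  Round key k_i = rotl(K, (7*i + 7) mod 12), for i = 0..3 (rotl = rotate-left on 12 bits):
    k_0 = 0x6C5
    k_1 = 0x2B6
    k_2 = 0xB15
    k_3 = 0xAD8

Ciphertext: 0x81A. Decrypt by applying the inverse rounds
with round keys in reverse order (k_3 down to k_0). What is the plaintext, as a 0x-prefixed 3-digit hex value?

s_0 = ciphertext = 0x81A
s_1 = InvRound(s_0, k_3) = 0x563
s_2 = InvRound(s_1, k_2) = 0x89E
s_3 = InvRound(s_2, k_1) = 0xB28
s_4 = InvRound(s_3, k_0) = 0x0A7

0x0A7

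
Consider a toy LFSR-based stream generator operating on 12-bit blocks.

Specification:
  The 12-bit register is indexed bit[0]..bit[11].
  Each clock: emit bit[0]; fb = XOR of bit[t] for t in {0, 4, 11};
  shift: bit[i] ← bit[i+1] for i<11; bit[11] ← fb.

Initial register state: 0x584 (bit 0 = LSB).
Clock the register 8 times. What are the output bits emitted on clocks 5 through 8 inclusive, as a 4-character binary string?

reg_0 = 0x584
clock 1: out=0, reg = 0x2C2
clock 2: out=0, reg = 0x161
clock 3: out=1, reg = 0x8B0
clock 4: out=0, reg = 0x458
clock 5: out=0, reg = 0xA2C
clock 6: out=0, reg = 0xD16
clock 7: out=0, reg = 0x68B
clock 8: out=1, reg = 0xB45

0001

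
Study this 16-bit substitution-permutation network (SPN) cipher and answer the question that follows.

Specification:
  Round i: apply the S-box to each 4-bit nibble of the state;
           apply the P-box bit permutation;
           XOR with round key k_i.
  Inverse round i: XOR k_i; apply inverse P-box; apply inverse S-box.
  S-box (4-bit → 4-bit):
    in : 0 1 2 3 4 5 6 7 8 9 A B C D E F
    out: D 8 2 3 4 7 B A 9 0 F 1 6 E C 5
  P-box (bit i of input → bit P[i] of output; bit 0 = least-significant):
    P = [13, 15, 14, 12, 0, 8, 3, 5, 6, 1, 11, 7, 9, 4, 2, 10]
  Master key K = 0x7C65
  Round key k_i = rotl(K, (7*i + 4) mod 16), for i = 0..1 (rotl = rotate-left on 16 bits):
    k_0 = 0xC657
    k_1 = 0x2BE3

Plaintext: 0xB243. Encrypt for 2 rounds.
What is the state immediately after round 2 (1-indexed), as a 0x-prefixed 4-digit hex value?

s_0 = plaintext = 0xB243
s_1 = Round(s_0, k_0) = 0x645D
s_2 = Round(s_1, k_1) = 0xF4FA

0xF4FA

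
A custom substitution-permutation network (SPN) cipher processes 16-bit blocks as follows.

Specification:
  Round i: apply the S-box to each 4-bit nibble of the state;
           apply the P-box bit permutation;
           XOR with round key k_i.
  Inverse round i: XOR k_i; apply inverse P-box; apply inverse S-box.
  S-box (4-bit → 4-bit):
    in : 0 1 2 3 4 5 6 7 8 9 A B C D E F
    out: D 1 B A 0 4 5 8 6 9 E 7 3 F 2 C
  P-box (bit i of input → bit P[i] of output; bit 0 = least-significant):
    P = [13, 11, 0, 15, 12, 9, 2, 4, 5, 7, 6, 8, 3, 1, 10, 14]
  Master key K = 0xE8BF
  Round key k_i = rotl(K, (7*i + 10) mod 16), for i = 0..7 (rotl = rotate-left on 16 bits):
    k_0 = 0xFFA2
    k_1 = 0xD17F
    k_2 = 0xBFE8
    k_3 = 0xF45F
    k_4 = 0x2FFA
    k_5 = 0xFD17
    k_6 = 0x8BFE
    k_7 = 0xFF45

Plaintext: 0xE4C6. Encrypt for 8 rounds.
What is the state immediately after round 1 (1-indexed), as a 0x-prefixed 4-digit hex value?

s_0 = plaintext = 0xE4C6
s_1 = Round(s_0, k_0) = 0xCDA1
s_2 = Round(s_1, k_1) = 0xF281
s_3 = Round(s_2, k_2) = 0xD84C
s_4 = Round(s_3, k_3) = 0x9895
s_5 = Round(s_4, k_4) = 0x7F23
s_6 = Round(s_5, k_5) = 0x2647
s_7 = Round(s_6, k_6) = 0x4B94
s_8 = Round(s_7, k_7) = 0xEFB5

0xCDA1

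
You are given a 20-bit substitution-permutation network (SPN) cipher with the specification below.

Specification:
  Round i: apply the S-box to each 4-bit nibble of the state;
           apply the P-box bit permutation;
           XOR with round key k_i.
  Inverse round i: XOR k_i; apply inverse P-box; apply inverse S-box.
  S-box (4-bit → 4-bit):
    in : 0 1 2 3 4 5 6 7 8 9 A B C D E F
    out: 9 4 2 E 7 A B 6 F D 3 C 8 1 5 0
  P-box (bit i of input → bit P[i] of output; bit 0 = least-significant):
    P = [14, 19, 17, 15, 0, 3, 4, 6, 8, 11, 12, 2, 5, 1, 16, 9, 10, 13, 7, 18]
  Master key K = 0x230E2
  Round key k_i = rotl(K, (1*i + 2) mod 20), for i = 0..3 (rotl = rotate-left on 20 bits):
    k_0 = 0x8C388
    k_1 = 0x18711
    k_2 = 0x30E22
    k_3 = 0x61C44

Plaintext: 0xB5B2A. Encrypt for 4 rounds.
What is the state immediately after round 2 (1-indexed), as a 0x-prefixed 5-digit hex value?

0x871F0

s_0 = plaintext = 0xB5B2A
s_1 = Round(s_0, k_0) = 0x49106
s_2 = Round(s_1, k_1) = 0x871F0
s_3 = Round(s_2, k_2) = 0x6FAA0
s_4 = Round(s_3, k_3) = 0x2F14D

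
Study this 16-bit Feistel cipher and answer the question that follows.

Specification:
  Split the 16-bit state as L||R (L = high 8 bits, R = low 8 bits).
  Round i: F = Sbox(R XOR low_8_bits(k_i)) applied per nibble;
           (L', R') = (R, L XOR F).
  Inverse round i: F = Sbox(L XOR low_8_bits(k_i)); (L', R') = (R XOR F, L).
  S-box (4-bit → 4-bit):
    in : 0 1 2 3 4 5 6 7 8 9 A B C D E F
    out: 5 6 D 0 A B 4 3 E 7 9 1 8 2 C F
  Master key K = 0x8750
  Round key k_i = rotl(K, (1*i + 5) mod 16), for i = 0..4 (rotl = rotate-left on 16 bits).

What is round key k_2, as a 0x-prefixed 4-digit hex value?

K = 0x8750
k_0 = rotl(K, (1*0+5) mod 16) = rotl(K, 5) = 0xEA10
k_1 = rotl(K, (1*1+5) mod 16) = rotl(K, 6) = 0xD421
k_2 = rotl(K, (1*2+5) mod 16) = rotl(K, 7) = 0xA843

0xA843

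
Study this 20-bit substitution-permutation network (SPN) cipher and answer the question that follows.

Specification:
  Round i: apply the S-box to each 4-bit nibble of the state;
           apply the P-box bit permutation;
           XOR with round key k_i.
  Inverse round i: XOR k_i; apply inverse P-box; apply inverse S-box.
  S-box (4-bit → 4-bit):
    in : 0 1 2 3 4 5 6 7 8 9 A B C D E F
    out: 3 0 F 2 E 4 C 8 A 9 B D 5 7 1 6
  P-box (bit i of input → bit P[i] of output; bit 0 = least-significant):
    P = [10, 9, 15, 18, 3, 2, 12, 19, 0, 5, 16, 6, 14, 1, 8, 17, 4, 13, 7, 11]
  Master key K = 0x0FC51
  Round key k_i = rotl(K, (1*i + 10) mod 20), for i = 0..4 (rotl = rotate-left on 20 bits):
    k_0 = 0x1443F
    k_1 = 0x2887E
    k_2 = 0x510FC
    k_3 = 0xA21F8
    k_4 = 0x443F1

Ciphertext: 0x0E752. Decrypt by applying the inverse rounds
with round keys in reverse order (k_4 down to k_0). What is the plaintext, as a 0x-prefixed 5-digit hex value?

s_0 = ciphertext = 0x0E752
s_1 = InvRound(s_0, k_4) = 0xF301B
s_2 = InvRound(s_1, k_3) = 0x5F257
s_3 = InvRound(s_2, k_2) = 0xF00EF
s_4 = InvRound(s_3, k_1) = 0xB1C76
s_5 = InvRound(s_4, k_0) = 0x799B1

0x799B1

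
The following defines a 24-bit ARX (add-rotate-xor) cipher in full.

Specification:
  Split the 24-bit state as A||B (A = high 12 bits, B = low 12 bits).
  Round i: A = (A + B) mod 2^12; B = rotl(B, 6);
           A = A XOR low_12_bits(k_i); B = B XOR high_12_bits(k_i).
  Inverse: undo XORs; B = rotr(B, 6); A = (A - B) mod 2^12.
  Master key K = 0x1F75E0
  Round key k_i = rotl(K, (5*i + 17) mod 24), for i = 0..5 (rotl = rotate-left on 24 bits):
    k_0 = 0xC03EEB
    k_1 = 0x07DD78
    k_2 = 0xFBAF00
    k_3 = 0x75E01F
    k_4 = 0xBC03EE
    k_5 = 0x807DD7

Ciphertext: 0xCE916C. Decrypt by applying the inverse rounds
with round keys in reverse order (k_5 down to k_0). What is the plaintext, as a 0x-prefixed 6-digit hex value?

0xFA5029

s_0 = ciphertext = 0xCE916C
s_1 = InvRound(s_0, k_5) = 0x659AE5
s_2 = InvRound(s_1, k_4) = 0xC73944
s_3 = InvRound(s_2, k_3) = 0x5B46B8
s_4 = InvRound(s_3, k_2) = 0xA100A4
s_5 = InvRound(s_4, k_1) = 0x125643
s_6 = InvRound(s_5, k_0) = 0xFA5029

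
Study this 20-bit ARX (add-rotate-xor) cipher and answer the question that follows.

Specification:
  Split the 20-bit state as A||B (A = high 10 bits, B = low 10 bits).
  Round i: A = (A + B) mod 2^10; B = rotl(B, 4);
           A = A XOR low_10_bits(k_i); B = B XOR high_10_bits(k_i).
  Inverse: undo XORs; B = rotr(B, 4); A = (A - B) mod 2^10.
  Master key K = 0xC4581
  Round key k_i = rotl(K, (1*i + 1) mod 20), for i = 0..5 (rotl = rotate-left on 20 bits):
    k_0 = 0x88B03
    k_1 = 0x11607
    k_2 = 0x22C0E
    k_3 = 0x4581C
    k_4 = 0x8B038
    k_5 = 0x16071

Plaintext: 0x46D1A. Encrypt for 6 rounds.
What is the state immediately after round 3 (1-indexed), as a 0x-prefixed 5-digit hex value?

0xBA23B

s_0 = plaintext = 0x46D1A
s_1 = Round(s_0, k_0) = 0x4DB86
s_2 = Round(s_1, k_1) = 0xAEC2B
s_3 = Round(s_2, k_2) = 0xBA23B
s_4 = Round(s_3, k_3) = 0x4FEAE
s_5 = Round(s_4, k_4) = 0xF54C6
s_6 = Round(s_5, k_5) = 0x3A83B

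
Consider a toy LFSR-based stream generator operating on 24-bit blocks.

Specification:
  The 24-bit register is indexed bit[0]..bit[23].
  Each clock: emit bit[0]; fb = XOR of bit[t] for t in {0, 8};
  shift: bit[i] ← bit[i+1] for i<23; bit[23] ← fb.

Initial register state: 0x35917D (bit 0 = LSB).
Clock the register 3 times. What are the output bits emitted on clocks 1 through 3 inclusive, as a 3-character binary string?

reg_0 = 0x35917D
clock 1: out=1, reg = 0x1AC8BE
clock 2: out=0, reg = 0x0D645F
clock 3: out=1, reg = 0x86B22F

101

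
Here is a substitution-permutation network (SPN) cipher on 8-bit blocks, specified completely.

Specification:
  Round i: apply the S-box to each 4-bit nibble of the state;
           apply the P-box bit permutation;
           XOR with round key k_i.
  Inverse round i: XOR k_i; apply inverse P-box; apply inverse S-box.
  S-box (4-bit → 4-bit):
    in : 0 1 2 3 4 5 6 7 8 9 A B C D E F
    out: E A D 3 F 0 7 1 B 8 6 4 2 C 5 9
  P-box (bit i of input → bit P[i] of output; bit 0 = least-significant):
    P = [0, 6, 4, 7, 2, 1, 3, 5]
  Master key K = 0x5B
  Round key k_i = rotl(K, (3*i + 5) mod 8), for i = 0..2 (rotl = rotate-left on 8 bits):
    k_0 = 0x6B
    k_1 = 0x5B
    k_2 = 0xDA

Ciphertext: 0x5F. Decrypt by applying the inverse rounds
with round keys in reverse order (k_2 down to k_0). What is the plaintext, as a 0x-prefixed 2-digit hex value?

0x6D

s_0 = ciphertext = 0x5F
s_1 = InvRound(s_0, k_2) = 0x7F
s_2 = InvRound(s_1, k_1) = 0xF5
s_3 = InvRound(s_2, k_0) = 0x6D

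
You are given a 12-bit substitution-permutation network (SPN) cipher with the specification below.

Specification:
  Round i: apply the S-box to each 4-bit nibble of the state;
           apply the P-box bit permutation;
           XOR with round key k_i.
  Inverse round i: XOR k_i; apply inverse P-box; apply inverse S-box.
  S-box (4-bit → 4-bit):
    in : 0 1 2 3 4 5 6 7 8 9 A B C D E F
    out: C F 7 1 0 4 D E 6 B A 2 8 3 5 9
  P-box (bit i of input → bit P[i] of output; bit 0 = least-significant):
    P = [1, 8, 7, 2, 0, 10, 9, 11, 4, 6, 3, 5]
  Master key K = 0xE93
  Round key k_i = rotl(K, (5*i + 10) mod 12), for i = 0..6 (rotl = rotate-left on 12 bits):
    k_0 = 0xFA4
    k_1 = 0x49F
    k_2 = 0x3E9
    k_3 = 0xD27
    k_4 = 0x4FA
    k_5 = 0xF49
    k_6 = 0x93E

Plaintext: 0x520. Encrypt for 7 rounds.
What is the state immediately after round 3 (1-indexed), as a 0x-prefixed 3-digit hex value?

s_0 = plaintext = 0x520
s_1 = Round(s_0, k_0) = 0x929
s_2 = Round(s_1, k_1) = 0x3E8
s_3 = Round(s_2, k_2) = 0x078
s_4 = Round(s_3, k_3) = 0x28F
s_5 = Round(s_4, k_4) = 0x2A4
s_6 = Round(s_5, k_5) = 0x311
s_7 = Round(s_6, k_6) = 0x6A9

0x078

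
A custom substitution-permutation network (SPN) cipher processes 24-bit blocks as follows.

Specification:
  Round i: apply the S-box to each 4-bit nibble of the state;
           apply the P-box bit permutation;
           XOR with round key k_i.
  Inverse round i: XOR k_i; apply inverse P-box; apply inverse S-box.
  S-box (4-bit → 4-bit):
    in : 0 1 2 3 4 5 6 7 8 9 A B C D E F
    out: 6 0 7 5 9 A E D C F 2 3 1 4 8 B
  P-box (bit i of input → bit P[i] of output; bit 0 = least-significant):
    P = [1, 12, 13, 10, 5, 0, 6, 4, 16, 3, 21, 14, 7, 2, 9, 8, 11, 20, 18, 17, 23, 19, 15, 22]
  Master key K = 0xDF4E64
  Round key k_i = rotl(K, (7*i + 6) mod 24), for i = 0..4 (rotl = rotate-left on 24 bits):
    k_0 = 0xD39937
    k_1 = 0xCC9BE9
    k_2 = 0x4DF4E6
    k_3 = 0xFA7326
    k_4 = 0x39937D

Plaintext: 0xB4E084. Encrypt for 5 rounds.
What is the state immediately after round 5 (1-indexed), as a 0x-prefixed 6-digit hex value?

0x8A2FE3

s_0 = plaintext = 0xB4E084
s_1 = Round(s_0, k_0) = 0x79946D
s_2 = Round(s_1, k_1) = 0x1B703C
s_3 = Round(s_2, k_2) = 0x7DFF0C
s_4 = Round(s_3, k_3) = 0x3FB2E9
s_5 = Round(s_4, k_4) = 0x8A2FE3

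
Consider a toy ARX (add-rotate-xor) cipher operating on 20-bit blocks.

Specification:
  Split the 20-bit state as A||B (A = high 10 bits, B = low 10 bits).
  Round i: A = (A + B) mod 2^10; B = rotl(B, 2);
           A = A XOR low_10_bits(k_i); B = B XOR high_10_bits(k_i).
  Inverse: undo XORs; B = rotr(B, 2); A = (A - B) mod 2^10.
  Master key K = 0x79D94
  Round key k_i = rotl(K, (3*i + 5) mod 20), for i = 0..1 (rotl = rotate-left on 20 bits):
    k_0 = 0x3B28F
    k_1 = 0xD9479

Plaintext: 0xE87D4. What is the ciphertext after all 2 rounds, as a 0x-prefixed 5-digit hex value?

s_0 = plaintext = 0xE87D4
s_1 = Round(s_0, k_0) = 0x7EBBF
s_2 = Round(s_1, k_1) = 0x7019A

0x7019A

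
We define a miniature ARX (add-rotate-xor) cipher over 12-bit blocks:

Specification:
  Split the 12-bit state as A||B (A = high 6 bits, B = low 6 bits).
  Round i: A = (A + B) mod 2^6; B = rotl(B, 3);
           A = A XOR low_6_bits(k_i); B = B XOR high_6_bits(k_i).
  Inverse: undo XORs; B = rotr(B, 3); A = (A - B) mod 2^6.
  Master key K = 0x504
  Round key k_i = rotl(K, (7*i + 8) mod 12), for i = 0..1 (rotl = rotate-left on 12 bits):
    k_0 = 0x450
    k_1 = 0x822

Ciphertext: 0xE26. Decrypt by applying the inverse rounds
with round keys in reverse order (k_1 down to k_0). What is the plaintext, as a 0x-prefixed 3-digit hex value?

0xB8C

s_0 = ciphertext = 0xE26
s_1 = InvRound(s_0, k_1) = 0xAB0
s_2 = InvRound(s_1, k_0) = 0xB8C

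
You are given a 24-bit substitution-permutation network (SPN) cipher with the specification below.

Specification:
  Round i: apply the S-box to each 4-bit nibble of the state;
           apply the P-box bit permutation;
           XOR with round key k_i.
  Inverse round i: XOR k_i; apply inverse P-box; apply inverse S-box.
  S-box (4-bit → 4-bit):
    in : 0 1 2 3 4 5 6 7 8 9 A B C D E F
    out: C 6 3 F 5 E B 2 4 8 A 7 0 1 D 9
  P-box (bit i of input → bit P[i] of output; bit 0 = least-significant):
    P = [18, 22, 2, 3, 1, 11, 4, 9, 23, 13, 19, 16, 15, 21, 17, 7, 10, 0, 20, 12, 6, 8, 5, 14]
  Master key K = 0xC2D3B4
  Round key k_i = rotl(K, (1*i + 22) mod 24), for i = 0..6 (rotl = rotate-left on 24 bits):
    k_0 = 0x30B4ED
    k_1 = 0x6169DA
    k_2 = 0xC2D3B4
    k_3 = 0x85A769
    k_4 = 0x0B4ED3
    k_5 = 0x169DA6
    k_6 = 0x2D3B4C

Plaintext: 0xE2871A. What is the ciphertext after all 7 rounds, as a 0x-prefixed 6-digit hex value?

s_0 = plaintext = 0xE2871A
s_1 = Round(s_0, k_0) = 0x72D894
s_2 = Round(s_1, k_1) = 0x6DEEDF
s_3 = Round(s_2, k_2) = 0x4D167E
s_4 = Round(s_3, k_3) = 0x228B05
s_5 = Round(s_4, k_4) = 0xC1698E
s_6 = Round(s_5, k_5) = 0x231D3B
s_7 = Round(s_6, k_6) = 0xDB241B

0xDB241B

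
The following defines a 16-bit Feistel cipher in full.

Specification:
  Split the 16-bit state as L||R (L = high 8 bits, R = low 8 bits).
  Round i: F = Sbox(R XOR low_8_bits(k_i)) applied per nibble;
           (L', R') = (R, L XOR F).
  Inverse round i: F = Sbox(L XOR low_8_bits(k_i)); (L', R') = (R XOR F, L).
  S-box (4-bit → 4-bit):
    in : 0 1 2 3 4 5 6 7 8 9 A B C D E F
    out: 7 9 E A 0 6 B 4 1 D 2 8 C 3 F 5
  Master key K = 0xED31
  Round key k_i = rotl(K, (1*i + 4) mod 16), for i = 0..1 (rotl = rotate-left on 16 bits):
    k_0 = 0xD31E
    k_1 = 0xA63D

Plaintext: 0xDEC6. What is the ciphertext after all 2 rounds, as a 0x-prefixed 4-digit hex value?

s_0 = plaintext = 0xDEC6
s_1 = Round(s_0, k_0) = 0xC6EF
s_2 = Round(s_1, k_1) = 0xEFF8

0xEFF8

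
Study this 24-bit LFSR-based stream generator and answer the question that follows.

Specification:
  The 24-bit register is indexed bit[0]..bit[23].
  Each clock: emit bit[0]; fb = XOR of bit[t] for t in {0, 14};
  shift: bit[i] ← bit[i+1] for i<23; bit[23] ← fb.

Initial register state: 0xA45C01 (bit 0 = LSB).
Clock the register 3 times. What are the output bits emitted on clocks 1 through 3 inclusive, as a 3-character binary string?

reg_0 = 0xA45C01
clock 1: out=1, reg = 0x522E00
clock 2: out=0, reg = 0x291700
clock 3: out=0, reg = 0x148B80

100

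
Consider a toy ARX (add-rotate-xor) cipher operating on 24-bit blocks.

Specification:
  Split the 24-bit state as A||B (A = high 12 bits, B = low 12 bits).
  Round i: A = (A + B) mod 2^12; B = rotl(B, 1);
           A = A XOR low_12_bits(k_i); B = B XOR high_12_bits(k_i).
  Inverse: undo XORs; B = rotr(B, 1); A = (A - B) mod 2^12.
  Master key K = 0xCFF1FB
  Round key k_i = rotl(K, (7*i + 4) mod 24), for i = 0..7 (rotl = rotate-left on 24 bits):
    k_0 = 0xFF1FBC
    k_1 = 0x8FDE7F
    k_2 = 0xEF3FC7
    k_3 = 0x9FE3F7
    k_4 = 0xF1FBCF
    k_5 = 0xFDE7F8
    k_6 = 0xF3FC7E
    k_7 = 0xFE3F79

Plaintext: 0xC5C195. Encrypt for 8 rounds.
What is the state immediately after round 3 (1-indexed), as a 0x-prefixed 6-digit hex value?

s_0 = plaintext = 0xC5C195
s_1 = Round(s_0, k_0) = 0x24DCDB
s_2 = Round(s_1, k_1) = 0x15714A
s_3 = Round(s_2, k_2) = 0xD66C67
s_4 = Round(s_3, k_3) = 0xA3A131
s_5 = Round(s_4, k_4) = 0x0A4D7D
s_6 = Round(s_5, k_5) = 0x9D9525
s_7 = Round(s_6, k_6) = 0x280575
s_8 = Round(s_7, k_7) = 0x88C509

0xD66C67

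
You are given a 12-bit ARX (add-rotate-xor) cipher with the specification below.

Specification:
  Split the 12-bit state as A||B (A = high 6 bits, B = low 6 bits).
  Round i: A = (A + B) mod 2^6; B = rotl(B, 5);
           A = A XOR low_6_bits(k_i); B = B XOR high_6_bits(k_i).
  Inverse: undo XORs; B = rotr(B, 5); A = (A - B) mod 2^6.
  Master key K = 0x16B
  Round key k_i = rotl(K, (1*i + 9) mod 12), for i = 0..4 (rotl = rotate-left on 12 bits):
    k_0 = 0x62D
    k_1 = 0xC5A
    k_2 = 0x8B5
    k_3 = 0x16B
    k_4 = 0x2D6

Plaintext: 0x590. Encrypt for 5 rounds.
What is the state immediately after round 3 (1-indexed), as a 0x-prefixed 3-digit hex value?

s_0 = plaintext = 0x590
s_1 = Round(s_0, k_0) = 0x2D0
s_2 = Round(s_1, k_1) = 0x079
s_3 = Round(s_2, k_2) = 0x3DE
s_4 = Round(s_3, k_3) = 0x18A
s_5 = Round(s_4, k_4) = 0x18E

0x3DE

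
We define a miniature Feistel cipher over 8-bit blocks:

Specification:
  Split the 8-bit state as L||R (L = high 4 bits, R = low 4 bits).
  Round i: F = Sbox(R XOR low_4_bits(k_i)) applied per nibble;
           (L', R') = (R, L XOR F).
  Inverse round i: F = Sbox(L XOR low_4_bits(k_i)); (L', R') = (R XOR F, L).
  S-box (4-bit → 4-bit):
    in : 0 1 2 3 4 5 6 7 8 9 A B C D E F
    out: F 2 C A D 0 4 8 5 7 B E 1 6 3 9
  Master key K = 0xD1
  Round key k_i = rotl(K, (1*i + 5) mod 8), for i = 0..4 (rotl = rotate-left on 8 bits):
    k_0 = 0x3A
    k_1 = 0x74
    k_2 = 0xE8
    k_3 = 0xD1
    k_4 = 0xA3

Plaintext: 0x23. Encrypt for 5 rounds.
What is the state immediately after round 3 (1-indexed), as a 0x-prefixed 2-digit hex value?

0x12

s_0 = plaintext = 0x23
s_1 = Round(s_0, k_0) = 0x35
s_2 = Round(s_1, k_1) = 0x51
s_3 = Round(s_2, k_2) = 0x12
s_4 = Round(s_3, k_3) = 0x2B
s_5 = Round(s_4, k_4) = 0xB7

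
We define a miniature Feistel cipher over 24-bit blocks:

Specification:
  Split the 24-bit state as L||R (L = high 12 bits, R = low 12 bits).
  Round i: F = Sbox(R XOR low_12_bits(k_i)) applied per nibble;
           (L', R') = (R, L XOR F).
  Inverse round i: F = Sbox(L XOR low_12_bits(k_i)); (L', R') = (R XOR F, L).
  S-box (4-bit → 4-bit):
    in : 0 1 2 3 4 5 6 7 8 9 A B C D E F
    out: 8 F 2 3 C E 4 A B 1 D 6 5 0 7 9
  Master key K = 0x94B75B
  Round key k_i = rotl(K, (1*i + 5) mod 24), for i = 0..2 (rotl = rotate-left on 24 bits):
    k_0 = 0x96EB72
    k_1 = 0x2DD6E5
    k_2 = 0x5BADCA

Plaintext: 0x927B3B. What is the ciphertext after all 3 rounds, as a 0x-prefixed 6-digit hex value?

0x1B8444

s_0 = plaintext = 0x927B3B
s_1 = Round(s_0, k_0) = 0xB3B1E6
s_2 = Round(s_1, k_1) = 0x1E61B8
s_3 = Round(s_2, k_2) = 0x1B8444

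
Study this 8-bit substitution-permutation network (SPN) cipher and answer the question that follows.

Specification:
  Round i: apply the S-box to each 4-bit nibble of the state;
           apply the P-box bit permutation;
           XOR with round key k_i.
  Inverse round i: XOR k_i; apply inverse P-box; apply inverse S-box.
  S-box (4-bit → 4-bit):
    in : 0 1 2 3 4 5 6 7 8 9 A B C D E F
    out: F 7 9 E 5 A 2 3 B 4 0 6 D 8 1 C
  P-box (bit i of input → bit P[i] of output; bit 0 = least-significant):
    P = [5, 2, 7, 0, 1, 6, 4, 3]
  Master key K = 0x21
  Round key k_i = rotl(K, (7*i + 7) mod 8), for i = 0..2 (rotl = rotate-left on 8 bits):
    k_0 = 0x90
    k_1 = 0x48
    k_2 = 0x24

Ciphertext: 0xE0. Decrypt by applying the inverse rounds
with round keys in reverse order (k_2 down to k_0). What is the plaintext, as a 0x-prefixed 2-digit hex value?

s_0 = ciphertext = 0xE0
s_1 = InvRound(s_0, k_2) = 0x6B
s_2 = InvRound(s_1, k_1) = 0xE2
s_3 = InvRound(s_2, k_0) = 0x1E

0x1E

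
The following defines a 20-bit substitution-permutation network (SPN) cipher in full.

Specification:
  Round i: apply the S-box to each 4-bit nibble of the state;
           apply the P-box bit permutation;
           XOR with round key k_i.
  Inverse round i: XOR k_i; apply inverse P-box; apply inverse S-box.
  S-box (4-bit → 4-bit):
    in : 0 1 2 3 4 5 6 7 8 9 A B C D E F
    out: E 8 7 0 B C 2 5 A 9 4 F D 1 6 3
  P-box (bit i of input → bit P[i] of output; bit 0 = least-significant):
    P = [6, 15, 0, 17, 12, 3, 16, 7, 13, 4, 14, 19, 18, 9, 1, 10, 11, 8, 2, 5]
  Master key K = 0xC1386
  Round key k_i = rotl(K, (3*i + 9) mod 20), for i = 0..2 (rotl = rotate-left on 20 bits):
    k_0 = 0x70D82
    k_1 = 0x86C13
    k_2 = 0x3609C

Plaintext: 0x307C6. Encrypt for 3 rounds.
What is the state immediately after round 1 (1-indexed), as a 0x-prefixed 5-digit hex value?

0x6FB00

s_0 = plaintext = 0x307C6
s_1 = Round(s_0, k_0) = 0x6FB00
s_2 = Round(s_1, k_1) = 0x78F8A
s_3 = Round(s_2, k_2) = 0x34E01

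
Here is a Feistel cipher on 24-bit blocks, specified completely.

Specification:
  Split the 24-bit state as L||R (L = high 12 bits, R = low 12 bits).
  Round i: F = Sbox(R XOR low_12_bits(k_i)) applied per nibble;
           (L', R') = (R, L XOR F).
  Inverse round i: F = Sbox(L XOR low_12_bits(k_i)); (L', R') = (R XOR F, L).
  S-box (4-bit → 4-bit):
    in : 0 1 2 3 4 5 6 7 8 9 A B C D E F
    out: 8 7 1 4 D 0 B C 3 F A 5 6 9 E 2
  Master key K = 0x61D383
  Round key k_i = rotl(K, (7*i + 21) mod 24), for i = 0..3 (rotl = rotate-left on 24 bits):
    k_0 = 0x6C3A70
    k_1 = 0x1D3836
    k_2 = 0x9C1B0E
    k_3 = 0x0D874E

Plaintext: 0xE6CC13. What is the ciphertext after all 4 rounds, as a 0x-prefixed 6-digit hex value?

s_0 = plaintext = 0xE6CC13
s_1 = Round(s_0, k_0) = 0xC135D8
s_2 = Round(s_1, k_1) = 0x5D85FD
s_3 = Round(s_2, k_2) = 0x5FDBFC
s_4 = Round(s_3, k_3) = 0xBFC3AC

0xBFC3AC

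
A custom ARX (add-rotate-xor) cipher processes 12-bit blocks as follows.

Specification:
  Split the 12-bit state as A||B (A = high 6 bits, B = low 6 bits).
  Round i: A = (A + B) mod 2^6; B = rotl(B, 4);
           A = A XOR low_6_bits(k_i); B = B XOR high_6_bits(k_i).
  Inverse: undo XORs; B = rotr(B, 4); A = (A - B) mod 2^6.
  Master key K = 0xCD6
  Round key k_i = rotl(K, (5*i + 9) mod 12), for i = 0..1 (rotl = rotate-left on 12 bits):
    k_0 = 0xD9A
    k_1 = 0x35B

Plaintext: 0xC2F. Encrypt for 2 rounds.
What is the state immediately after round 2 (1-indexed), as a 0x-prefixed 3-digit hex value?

0x25E

s_0 = plaintext = 0xC2F
s_1 = Round(s_0, k_0) = 0x14D
s_2 = Round(s_1, k_1) = 0x25E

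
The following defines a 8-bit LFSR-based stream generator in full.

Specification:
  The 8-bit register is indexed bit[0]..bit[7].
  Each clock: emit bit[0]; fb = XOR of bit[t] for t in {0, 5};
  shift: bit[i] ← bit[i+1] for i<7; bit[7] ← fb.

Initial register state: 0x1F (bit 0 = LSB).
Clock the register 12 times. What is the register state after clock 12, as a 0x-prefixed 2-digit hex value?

0x62

reg_0 = 0x1F
clock 1: out=1, reg = 0x8F
clock 2: out=1, reg = 0xC7
clock 3: out=1, reg = 0xE3
clock 4: out=1, reg = 0x71
clock 5: out=1, reg = 0x38
clock 6: out=0, reg = 0x9C
clock 7: out=0, reg = 0x4E
clock 8: out=0, reg = 0x27
clock 9: out=1, reg = 0x13
clock 10: out=1, reg = 0x89
clock 11: out=1, reg = 0xC4
clock 12: out=0, reg = 0x62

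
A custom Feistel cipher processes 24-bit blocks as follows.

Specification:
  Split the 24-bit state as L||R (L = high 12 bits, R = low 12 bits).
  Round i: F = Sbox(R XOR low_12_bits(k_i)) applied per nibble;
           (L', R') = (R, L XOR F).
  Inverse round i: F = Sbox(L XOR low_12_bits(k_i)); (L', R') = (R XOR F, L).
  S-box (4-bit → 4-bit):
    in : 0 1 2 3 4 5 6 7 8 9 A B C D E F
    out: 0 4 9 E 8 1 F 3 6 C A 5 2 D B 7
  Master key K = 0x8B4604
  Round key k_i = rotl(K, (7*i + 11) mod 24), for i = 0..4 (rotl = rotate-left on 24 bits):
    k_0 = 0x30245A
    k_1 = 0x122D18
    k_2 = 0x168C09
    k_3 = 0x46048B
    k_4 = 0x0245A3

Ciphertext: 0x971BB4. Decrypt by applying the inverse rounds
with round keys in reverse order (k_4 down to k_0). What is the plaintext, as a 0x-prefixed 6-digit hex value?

s_0 = ciphertext = 0x971BB4
s_1 = InvRound(s_0, k_4) = 0x96D971
s_2 = InvRound(s_1, k_3) = 0x4CE96D
s_3 = InvRound(s_2, k_2) = 0xF4E4CE
s_4 = InvRound(s_3, k_1) = 0xDD1F4E
s_5 = InvRound(s_4, k_0) = 0x32BDD1

0x32BDD1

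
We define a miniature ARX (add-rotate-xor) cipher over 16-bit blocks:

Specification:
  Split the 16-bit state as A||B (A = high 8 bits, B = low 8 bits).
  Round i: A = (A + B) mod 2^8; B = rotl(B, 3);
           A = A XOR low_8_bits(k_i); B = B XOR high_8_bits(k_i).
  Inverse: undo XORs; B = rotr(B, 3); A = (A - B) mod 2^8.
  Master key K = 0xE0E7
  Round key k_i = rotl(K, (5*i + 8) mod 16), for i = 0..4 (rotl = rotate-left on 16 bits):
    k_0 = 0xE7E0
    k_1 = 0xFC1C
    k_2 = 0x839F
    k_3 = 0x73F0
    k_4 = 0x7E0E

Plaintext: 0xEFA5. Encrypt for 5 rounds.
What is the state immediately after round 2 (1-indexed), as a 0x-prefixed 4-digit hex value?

0x22AA

s_0 = plaintext = 0xEFA5
s_1 = Round(s_0, k_0) = 0x74CA
s_2 = Round(s_1, k_1) = 0x22AA
s_3 = Round(s_2, k_2) = 0x53D6
s_4 = Round(s_3, k_3) = 0xD9C5
s_5 = Round(s_4, k_4) = 0x9050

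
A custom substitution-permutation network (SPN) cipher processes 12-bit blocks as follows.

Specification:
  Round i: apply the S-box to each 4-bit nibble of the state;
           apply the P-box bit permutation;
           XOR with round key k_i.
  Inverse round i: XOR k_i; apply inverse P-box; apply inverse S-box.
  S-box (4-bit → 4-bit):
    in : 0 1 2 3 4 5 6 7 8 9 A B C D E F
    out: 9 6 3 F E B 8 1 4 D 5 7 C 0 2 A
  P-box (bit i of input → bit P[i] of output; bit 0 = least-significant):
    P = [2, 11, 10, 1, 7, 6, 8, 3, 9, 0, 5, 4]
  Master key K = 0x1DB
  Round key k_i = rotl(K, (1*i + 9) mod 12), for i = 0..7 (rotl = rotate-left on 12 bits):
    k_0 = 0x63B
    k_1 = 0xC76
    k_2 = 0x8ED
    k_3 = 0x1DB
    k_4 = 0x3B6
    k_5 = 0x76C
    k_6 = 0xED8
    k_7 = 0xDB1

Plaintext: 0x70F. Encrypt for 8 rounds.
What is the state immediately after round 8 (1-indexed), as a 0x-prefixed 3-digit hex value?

s_0 = plaintext = 0x70F
s_1 = Round(s_0, k_0) = 0xCB1
s_2 = Round(s_1, k_1) = 0x186
s_3 = Round(s_2, k_2) = 0x9CE
s_4 = Round(s_3, k_3) = 0xAE3
s_5 = Round(s_4, k_4) = 0xDD0
s_6 = Round(s_5, k_5) = 0x76A
s_7 = Round(s_6, k_6) = 0x8D4
s_8 = Round(s_7, k_7) = 0x193

0x193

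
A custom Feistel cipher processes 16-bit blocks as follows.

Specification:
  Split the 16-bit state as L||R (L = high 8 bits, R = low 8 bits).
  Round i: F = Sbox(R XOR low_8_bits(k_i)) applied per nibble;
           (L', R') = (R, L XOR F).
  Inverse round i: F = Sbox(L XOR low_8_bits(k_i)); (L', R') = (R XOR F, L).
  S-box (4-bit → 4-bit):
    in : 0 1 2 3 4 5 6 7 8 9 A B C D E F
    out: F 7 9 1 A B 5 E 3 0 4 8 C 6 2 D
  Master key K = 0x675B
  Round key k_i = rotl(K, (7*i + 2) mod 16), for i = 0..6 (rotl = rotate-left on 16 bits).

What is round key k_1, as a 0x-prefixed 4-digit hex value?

0xB6CE

K = 0x675B
k_0 = rotl(K, (7*0+2) mod 16) = rotl(K, 2) = 0x9D6D
k_1 = rotl(K, (7*1+2) mod 16) = rotl(K, 9) = 0xB6CE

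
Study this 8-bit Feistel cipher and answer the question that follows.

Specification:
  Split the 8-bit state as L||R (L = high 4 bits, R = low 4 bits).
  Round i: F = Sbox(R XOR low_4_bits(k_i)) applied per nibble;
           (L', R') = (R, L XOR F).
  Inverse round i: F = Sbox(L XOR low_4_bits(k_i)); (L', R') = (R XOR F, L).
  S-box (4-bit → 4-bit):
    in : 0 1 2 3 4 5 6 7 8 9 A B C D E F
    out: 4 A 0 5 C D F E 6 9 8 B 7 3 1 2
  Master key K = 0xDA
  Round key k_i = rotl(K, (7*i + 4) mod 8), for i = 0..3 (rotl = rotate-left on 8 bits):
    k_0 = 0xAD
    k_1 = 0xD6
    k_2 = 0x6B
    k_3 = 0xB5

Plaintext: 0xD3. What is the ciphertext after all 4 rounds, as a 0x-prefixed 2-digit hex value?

0x88

s_0 = plaintext = 0xD3
s_1 = Round(s_0, k_0) = 0x3C
s_2 = Round(s_1, k_1) = 0xCB
s_3 = Round(s_2, k_2) = 0xB8
s_4 = Round(s_3, k_3) = 0x88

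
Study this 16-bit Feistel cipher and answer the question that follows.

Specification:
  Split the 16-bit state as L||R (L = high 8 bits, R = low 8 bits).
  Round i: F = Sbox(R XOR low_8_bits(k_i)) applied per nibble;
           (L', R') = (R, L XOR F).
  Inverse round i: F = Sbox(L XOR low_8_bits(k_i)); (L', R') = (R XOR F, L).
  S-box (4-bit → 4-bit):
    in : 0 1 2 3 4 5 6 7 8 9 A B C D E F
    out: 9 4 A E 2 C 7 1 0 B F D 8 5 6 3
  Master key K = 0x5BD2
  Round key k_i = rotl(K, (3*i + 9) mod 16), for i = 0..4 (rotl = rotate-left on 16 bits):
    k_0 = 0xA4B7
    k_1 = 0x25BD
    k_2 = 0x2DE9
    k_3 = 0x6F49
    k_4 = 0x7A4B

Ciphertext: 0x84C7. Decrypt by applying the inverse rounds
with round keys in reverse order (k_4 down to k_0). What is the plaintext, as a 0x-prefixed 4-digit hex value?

s_0 = ciphertext = 0x84C7
s_1 = InvRound(s_0, k_4) = 0x4484
s_2 = InvRound(s_1, k_3) = 0x1144
s_3 = InvRound(s_2, k_2) = 0x7411
s_4 = InvRound(s_3, k_1) = 0x9A74
s_5 = InvRound(s_4, k_0) = 0xD19A

0xD19A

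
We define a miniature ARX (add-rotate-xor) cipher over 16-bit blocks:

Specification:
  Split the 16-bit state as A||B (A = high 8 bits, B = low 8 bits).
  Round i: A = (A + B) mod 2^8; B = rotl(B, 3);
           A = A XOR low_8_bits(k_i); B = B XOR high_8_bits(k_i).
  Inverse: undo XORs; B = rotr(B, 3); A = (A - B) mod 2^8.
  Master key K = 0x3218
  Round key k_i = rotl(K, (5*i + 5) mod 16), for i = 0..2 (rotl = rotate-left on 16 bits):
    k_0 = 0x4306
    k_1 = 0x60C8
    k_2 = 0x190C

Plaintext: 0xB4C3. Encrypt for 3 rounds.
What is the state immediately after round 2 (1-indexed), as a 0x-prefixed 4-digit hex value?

s_0 = plaintext = 0xB4C3
s_1 = Round(s_0, k_0) = 0x715D
s_2 = Round(s_1, k_1) = 0x068A
s_3 = Round(s_2, k_2) = 0x9C4D

0x068A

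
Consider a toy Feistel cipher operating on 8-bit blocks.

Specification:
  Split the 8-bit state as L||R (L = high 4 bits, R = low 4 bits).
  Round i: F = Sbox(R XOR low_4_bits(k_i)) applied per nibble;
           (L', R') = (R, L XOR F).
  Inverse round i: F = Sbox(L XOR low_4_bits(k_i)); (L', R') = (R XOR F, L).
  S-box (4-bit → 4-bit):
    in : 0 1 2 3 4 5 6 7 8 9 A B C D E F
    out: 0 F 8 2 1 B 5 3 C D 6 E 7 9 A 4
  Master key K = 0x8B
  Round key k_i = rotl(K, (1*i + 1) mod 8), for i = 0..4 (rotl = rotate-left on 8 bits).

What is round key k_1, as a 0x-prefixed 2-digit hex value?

K = 0x8B
k_0 = rotl(K, (1*0+1) mod 8) = rotl(K, 1) = 0x17
k_1 = rotl(K, (1*1+1) mod 8) = rotl(K, 2) = 0x2E

0x2E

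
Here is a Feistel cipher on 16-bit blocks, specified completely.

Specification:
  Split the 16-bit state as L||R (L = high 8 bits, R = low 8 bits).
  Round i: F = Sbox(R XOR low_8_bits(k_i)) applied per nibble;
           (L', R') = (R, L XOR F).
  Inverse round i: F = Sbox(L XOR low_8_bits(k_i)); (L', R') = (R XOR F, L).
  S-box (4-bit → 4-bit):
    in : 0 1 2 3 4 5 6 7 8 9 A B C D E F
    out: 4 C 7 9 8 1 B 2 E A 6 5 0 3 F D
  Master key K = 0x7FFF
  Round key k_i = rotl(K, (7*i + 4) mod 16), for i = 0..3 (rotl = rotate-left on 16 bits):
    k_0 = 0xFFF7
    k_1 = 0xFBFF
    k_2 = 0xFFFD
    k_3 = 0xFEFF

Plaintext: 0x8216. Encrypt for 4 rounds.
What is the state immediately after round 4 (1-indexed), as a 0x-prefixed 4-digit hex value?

0x3CF3

s_0 = plaintext = 0x8216
s_1 = Round(s_0, k_0) = 0x167E
s_2 = Round(s_1, k_1) = 0x7EFA
s_3 = Round(s_2, k_2) = 0xFA3C
s_4 = Round(s_3, k_3) = 0x3CF3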